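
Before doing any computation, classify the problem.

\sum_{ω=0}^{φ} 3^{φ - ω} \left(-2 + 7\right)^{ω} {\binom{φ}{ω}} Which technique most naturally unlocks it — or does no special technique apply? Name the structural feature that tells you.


Diagnosis: the binomial theorem — the summand is term ω of a binomial expansion in (-2 + 7) and 3; the whole sum is a single power.


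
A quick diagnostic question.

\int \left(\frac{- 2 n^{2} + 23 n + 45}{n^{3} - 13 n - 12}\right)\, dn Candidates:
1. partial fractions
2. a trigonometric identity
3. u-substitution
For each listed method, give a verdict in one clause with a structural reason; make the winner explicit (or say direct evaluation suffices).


Diagnosis: partial fractions — a proper rational integrand over the factorable n^{3} - 13 n - 12: partial fractions reduce it to elementary pieces.
- partial fractions: a fit — the right tool for this form.
- a trigonometric identity — with no trigonometric functions present, identity rewriting has no target.
- u-substitution — no subexpression of the integrand pairs with its own derivative as a factor — individual terms may offer their own substitutions, but any change of variable covering the whole integral would have to be constructed from outside the expression.


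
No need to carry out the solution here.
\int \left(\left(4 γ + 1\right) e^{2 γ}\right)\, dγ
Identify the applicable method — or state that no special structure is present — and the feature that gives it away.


Technique: integration by parts — a polynomial factor 4 γ + 1 multiplies e^{2 γ}; differentiating 4 γ + 1 lowers its degree while e^{2 γ} integrates cleanly, so parts wins.


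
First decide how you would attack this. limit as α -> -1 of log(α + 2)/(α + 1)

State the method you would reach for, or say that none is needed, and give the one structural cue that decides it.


Method: l'Hôpital's rule (0/0) — the 0/0 form at -1 is the signature situation for l'Hôpital's rule. Expanding numerator and denominator to first order gives the same value — the rule automates exactly that.


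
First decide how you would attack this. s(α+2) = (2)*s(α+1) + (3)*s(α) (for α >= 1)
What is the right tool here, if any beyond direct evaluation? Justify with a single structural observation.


Verdict: the characteristic-root method — this is the constant-coefficient homogeneous case — the whole solution in α reduces to a polynomial's roots.


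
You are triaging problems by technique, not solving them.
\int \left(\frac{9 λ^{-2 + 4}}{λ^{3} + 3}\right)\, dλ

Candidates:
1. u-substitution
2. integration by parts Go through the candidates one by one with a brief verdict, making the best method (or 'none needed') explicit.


Verdict: u-substitution — collected, the integrand has one factor that is, up to a constant, the derivative of an inner expression the rest depends on — substitute for that inner expression.
- u-substitution: yes — fits the structure here.
- integration by parts — no split into a nonconstant polynomial times one of the standard kernels — exp, sine, or cosine of a linear argument, or a logarithm — applies here.


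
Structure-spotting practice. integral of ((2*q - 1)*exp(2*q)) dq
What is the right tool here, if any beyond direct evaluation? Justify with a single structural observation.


Verdict: integration by parts — the integrand splits as 2*q - 1 times exp(2*q) — repeatedly differentiating the polynomial part kills it, which is the parts ladder.


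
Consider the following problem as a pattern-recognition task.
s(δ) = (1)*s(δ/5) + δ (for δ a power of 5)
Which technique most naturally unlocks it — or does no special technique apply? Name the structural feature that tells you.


Diagnosis: the master substitution — the argument δ/5 divides the index by 5; the standard δ = 5^m substitution converts it to a constant-shift recurrence.


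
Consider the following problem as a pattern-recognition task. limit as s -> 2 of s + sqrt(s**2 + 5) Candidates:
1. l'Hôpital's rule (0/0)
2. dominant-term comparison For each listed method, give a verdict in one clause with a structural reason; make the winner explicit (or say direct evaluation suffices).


Technique: no special technique — the expression is continuous at 2 — substitute and evaluate; no indeterminate form appears.
- l'Hôpital's rule (0/0): substituting the point produces a determinate value, not a 0 over 0 clash.
- dominant-term comparison — no dominant-degree comparison decides it.


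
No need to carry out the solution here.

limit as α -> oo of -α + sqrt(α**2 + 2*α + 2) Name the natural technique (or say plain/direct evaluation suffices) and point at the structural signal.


Diagnosis: conjugate multiplication — sqrt(α**2 + 2*α + 2) and α both blow up, but their difference is tame once the conjugate rationalizes it.


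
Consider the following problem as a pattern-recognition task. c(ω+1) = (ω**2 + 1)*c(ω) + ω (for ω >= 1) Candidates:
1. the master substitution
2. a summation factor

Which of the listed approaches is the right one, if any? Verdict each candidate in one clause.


Diagnosis: a summation factor — normalize by the running product of ω**2 + 1: the left side becomes a difference, and differences sum.
- the master substitution: no fixed divisor shrinks the index between calls.
- a summation factor: applies; the problem has the shape this method handles.


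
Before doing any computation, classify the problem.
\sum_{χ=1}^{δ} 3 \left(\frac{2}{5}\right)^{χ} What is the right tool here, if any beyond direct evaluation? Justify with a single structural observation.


Best approach: the geometric series formula — each term is \frac{2}{5} times the previous one, so the geometric-series formula applies directly.


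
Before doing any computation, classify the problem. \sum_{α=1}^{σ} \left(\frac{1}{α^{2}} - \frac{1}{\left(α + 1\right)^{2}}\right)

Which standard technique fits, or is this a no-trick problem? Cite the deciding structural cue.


Best approach: telescoping — each term adds \frac{1}{α^{2}} and subtracts the same expression advanced one index; that subtracted piece cancels against the next term's added copy — only the boundary terms survive.


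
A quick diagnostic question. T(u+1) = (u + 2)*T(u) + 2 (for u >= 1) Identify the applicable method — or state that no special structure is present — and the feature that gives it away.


Technique: a summation factor — it is first-order linear but the coefficient u + 2 depends on the index, so multiply through by a summation factor to telescope it.


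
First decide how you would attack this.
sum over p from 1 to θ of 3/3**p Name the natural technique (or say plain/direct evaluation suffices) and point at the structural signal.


Best approach: the geometric series formula — consecutive terms stand in a fixed index-free ratio — the geometric sum formula closes it.


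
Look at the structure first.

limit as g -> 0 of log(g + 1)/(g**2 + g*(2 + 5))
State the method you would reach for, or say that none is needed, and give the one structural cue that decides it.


Best approach: l'Hôpital's rule (0/0) — the 0/0 form at 0 is the signature situation for l'Hôpital's rule. One could equally expand both pieces locally and compare leading terms; the rule does that in one stroke.


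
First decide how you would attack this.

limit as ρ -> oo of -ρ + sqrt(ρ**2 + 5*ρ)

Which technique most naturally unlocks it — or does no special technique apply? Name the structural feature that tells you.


Verdict: conjugate multiplication — an infinity-minus-infinity difference with a surviving radical — multiply by the conjugate to cancel the divergence.


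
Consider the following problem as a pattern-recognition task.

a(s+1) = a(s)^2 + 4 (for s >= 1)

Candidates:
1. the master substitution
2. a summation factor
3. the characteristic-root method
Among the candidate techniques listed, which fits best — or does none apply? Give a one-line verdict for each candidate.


Method: no special technique — the unknown sequence enters the update nonlinearly, so no linear method fits the recurrence as written — direct iteration remains.
- the master substitution: no fixed divisor shrinks the index between calls.
- a summation factor — the recursion is nonlinear — outside the first-order linear family a summation factor addresses.
- the characteristic-root method — the recursion is nonlinear in the sequence values, so no linear-modes ansatz applies.


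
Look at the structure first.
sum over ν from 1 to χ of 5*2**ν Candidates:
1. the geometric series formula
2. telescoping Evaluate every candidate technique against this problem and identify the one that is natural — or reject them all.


Technique: the geometric series formula — consecutive terms stand in a fixed index-free ratio — the geometric sum formula closes it.
- the geometric series formula — a fit — the right tool for this form.
- telescoping: the summand is not presented as a shifted difference — a telescoping rewrite may exist, but the displayed structure does not offer one.


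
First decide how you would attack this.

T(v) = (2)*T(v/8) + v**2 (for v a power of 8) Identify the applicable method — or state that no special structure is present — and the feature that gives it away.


Technique: the master substitution — divide-the-index recursion (v/8 inside the call) straightens out once the index is rewritten as 8^m.


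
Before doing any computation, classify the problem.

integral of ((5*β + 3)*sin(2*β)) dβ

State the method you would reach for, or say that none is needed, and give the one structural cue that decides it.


Best approach: integration by parts — 5*β + 3 dies after finitely many derivatives while sin(2*β) cycles under integration — the tabular/parts setup.


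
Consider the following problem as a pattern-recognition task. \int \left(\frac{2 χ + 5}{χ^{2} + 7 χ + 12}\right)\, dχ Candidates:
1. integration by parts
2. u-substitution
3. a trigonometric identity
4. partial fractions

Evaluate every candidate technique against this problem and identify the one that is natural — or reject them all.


Best approach: partial fractions — a proper rational integrand whose denominator splits into simpler factors — decompose into partial fractions first.
- integration by parts — the nonconstant-polynomial-times-standard-kernel pattern (an exp, sine, cosine, or logarithm partner) is absent.
- u-substitution — no subexpression of the integrand serves as a whole-integral substitution inner — individual terms may offer their own, but none carries its derivative as a factor of the full integrand; a working change of variable would have to be constructed from outside the expression.
- a trigonometric identity: with no trigonometric functions present, identity rewriting has no target.
- partial fractions — applicable, and directly so.


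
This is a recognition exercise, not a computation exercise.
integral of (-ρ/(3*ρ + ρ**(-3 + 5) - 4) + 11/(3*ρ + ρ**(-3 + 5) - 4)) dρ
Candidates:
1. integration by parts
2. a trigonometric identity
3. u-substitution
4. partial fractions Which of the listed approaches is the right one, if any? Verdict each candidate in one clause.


Technique: partial fractions — break (3*ρ + ρ**(-3 + 5) - 4) into its roots and the integral splits into logarithm-sized bites.
- integration by parts: there is no nonconstant-polynomial-times-kernel split with an exp, sine, cosine (degree-1 argument), or logarithm partner.
- a trigonometric identity — there is no trigonometric structure at all — the integrand carries no sine or cosine to rewrite.
- u-substitution — no subexpression of the integrand pairs with its own derivative as a factor — individual terms may offer their own substitutions, but any change of variable covering the whole integral would have to be constructed from outside the expression.
- partial fractions — yes, a natural case for it.


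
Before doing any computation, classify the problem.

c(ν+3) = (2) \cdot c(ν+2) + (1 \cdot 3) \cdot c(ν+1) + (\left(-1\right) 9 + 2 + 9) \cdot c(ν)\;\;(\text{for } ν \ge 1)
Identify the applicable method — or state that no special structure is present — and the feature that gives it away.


Diagnosis: the characteristic-root method — every coefficient is a fixed number and the forcing is zero — substitute r^ν and read off the root equation.


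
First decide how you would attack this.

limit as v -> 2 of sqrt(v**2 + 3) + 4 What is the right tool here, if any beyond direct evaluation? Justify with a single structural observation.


Verdict: no special technique — the expression is continuous at the evaluation point — substitute directly; no indeterminate form appears.


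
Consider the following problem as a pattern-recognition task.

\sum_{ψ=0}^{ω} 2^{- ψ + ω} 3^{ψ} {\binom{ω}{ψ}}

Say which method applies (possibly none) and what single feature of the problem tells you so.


Verdict: the binomial theorem — the summand is term ψ of a binomial expansion in 3 and 2; the whole sum is a single power.


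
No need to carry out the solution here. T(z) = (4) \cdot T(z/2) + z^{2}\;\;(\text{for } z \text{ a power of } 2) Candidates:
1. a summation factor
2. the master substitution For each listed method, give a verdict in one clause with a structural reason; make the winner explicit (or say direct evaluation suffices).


Diagnosis: the master substitution — treat m = log base 2 of z as the new clock: one recursion step advances m by one while z scales by 2.
- a summation factor — a divided-index call is outside the fixed-shift first-order family a summation factor normalizes.
- the master substitution: applies; the problem has the shape this method handles.


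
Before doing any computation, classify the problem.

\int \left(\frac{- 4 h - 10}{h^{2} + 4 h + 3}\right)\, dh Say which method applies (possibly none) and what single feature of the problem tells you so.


Method: partial fractions — with h^{2} + 4 h + 3 factorable and the degree on top strictly smaller, simple-fraction decomposition is immediate.


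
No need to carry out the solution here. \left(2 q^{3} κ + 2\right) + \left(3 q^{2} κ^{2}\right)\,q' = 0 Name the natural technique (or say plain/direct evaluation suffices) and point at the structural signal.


Technique: the exact-equation method — the compatibility test passes: the q-derivative of 2 q^{3} κ + 2 matches the κ-derivative of 3 q^{2} κ^{2}, so integrate a potential.


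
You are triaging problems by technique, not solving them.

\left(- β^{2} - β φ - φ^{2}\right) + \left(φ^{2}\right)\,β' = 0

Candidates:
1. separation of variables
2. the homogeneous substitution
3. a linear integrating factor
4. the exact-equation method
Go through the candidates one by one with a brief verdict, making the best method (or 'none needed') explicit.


Verdict: the homogeneous substitution — scaling φ and β together leaves the slope fixed — it depends only on β/φ, so substitute the ratio.
- separation of variables — the two dependences are entangled, not a clean product of one-variable pieces.
- the homogeneous substitution — a fit — the right tool for this form.
- a linear integrating factor: a nonlinear term in the unknown puts this outside the integrating-factor template.
- the exact-equation method — the cross partial derivatives disagree, so no single potential exists.


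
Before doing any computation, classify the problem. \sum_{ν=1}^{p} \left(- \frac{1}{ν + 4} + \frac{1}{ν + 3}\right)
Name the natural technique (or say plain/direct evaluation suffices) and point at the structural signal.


Method: telescoping — spot the paired structure — each term adds \frac{1}{ν + 3} and subtracts its successor value, which the next term restores: the definition of a telescoping chain.


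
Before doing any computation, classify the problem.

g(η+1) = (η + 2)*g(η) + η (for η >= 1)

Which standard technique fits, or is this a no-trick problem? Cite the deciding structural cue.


Best approach: a summation factor — it is first-order linear but the coefficient η + 2 depends on the index, so multiply through by a summation factor to telescope it.


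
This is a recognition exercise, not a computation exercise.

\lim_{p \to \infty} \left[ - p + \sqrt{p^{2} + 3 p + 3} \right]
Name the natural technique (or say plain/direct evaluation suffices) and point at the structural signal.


Diagnosis: conjugate multiplication — the difference \sqrt{p^{2} + 3 p + 3} - p is an ∞ − ∞ stalemate; its conjugate partner breaks the tie.


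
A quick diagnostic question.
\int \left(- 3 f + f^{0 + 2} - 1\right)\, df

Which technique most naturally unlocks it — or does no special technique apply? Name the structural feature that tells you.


Best approach: no special technique — scan for structure and find none: constant multiples of powers of f, integrate directly.


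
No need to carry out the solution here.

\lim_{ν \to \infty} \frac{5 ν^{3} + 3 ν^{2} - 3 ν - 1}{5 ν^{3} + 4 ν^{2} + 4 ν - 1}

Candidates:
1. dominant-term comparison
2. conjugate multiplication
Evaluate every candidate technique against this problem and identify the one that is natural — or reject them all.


Best approach: dominant-term comparison — as ν grows, only the highest-degree terms matter — compare leading terms and read the limit off.
- dominant-term comparison: a fit — the right tool for this form.
- conjugate multiplication: rationalization has no target — no divergent radical difference appears.


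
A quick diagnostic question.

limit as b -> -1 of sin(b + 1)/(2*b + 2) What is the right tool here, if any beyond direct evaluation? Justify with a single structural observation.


Technique: l'Hôpital's rule (0/0) — plug in -1: top and bottom both hit zero, so differentiate each and retry. The standard small-argument limits would also carry it; the rule is the systematic route.


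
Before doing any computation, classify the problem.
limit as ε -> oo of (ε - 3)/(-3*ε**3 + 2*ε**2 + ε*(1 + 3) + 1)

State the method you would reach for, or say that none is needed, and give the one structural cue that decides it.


Verdict: dominant-term comparison — as ε grows, only the highest-degree terms matter — compare leading terms and read the limit off. Viewed as a single quotient this is an ∞/∞ form — an at-infinity application of l'Hôpital's rule would also resolve it; comparing leading growth reads the answer without differentiating.


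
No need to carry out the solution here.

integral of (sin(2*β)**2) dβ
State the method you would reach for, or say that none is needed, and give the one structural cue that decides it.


Method: a trigonometric identity — even powers like sin(2*β)**2 never integrate directly; the half-angle identity lowers the degree first.


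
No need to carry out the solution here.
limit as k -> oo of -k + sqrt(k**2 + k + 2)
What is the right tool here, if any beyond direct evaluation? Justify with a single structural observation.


Diagnosis: conjugate multiplication — an infinity-minus-infinity difference with a surviving radical — multiply by the conjugate to cancel the divergence.


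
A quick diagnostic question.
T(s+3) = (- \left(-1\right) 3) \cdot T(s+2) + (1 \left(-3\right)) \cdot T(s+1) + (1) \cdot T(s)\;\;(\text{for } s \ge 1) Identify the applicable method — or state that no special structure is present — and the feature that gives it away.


Best approach: the characteristic-root method — shift-invariance with fixed coefficients calls for exponential trials; the characteristic polynomial finds every r^s.


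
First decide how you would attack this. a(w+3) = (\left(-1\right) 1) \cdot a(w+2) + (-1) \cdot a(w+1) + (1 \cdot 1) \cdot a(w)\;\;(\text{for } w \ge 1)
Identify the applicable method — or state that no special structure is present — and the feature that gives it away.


Best approach: the characteristic-root method — try a geometric ansatz r^w: constant coefficients turn the recurrence into one polynomial equation in r.


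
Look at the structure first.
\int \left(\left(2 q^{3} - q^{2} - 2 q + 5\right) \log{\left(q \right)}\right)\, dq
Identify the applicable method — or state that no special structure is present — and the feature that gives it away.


Best approach: integration by parts — \log{\left(q \right)} blocks direct integration but differentiates to something rational — parts with the polynomial factor 2 q^{3} - q^{2} - 2 q + 5 as dv.


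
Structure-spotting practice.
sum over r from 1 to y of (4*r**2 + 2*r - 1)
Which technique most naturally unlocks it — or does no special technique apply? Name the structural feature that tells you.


Diagnosis: no special technique — no cancellation, no constant ratio, no binomial weights — just polynomial terms summed directly.


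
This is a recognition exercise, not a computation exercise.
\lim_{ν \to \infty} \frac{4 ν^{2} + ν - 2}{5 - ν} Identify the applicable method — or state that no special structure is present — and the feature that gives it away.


Verdict: dominant-term comparison — as ν grows, only the highest-degree terms matter — compare leading terms and read the limit off. As a single quotient, the ∞/∞ shape would yield to repeated differentiation as well — the growth comparison gets there in one look.


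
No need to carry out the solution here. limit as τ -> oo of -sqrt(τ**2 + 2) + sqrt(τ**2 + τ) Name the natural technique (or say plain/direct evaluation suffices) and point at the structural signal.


Best approach: conjugate multiplication — an infinity-minus-infinity difference with a surviving radical — multiply by the conjugate to cancel the divergence.


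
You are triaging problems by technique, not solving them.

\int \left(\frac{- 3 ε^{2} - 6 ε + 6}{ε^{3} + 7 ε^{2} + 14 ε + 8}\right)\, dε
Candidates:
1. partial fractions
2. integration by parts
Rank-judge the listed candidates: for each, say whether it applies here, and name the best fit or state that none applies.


Best approach: partial fractions — each factor of ε^{3} + 7 ε^{2} + 14 ε + 8 owns one elementary piece of the integrand — separate them and integrate piecewise.
- partial fractions — applies; the problem has the shape this method handles.
- integration by parts — no split into a nonconstant polynomial times one of the standard kernels — exp, sine, or cosine of a linear argument, or a logarithm — applies here.


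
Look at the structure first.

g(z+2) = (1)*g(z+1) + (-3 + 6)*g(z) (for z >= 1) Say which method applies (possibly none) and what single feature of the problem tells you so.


Verdict: the characteristic-root method — because shifting z leaves the equation's coefficients unchanged, exponential trials reduce it to algebra.


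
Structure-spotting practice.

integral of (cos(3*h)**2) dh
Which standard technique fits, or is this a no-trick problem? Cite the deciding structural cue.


Method: a trigonometric identity — cos(3*h)**2 calls for power reduction: rewrite via double angles before any antiderivative is attempted.


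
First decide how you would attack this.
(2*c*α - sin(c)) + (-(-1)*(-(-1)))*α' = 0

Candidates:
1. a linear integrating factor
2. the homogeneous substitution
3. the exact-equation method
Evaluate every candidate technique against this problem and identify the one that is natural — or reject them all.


Technique: a linear integrating factor — arrange it as α' + 2*c·α = (the forcing term) and the integrating factor does the rest.
- a linear integrating factor — yes — fits the structure here.
- the homogeneous substitution: the slope is not a function of the ratio of the variables alone.
- the exact-equation method: the mixed partial derivatives differ, so the left side is not a total differential.


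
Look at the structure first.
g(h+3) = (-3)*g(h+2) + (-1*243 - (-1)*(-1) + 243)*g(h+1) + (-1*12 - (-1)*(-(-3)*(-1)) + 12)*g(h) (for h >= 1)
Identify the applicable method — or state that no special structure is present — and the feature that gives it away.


Method: the characteristic-root method — this is the constant-coefficient homogeneous case — the whole solution in h reduces to a polynomial's roots.


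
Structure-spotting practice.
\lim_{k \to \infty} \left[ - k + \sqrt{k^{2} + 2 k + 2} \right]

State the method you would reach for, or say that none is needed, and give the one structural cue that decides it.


Verdict: conjugate multiplication — divergence minus divergence hides a finite answer — expose it by pairing \sqrt{k^{2} + 2 k + 2} - k with its conjugate.


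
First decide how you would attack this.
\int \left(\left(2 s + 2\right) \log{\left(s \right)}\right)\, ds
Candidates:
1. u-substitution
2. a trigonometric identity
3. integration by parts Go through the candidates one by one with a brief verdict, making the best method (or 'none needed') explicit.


Best approach: integration by parts — one parts step with u = \log{\left(s \right)} trades the logarithm for an algebraic integrand.
- u-substitution: no subexpression of the integrand serves as a whole-integral substitution inner — individual terms may offer their own, but none carries its derivative as a factor of the full integrand; a working change of variable would have to be constructed from outside the expression.
- a trigonometric identity — with no trigonometric functions present, identity rewriting has no target.
- integration by parts — applicable, and directly so.


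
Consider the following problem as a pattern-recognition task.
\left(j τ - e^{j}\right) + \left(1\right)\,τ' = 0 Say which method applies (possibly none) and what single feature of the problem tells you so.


Technique: a linear integrating factor — the unknown enters only to the first power against a nonzero forcing term — the integrating-factor template applies directly.


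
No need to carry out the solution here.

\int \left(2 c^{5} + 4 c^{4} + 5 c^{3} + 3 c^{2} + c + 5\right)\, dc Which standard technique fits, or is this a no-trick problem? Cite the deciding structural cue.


Technique: no special technique — nothing composite, nothing rational, nothing trigonometric — each constant-multiple power of c integrates by the power rule alone.


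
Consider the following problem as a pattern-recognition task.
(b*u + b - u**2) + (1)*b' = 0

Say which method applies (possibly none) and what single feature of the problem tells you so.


Best approach: a linear integrating factor — the unknown enters only to the first power against a nonzero forcing term — the integrating-factor template applies directly.


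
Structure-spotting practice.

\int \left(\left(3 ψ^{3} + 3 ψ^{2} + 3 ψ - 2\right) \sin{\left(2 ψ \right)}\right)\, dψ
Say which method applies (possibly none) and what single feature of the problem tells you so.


Technique: integration by parts — a polynomial factor 3 ψ^{3} + 3 ψ^{2} + 3 ψ - 2 multiplies \sin{\left(2 ψ \right)}; differentiating 3 ψ^{3} + 3 ψ^{2} + 3 ψ - 2 lowers its degree while \sin{\left(2 ψ \right)} integrates cleanly, so parts wins.


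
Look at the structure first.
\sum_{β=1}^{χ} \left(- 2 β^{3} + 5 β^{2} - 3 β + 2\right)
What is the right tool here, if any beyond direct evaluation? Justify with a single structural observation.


Verdict: no special technique — the summand is a plain polynomial in β (expanding first if it arrives factored); standard power-sum formulas evaluate it term by term.


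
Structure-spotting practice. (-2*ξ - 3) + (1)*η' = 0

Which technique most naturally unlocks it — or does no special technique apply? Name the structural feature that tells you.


Verdict: no special technique — the slope is a function of ξ alone, so integrate both sides directly.


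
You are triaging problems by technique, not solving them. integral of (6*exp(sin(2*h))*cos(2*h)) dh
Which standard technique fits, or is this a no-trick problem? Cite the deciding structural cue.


Technique: u-substitution — collected, the integrand has one factor that is, up to a constant, the derivative of an inner expression the rest depends on — substitute for that inner expression.


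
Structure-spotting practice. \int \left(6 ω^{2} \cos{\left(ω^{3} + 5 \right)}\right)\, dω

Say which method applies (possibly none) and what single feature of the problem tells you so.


Technique: u-substitution — everything non-trivial happens through the inner expression ω^{3} + 5, and its derivative accounts for the remaining factor up to a constant, so set u = ω^{3} + 5.


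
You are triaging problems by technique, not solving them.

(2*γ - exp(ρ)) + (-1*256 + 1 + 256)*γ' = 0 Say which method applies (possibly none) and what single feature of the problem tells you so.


Diagnosis: a linear integrating factor — γ enters only linearly with coefficient 2; multiply by exp of the integral of 2 and the left side becomes one derivative.


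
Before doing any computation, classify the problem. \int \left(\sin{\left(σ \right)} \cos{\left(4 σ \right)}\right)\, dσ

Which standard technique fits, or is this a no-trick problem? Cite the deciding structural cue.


Technique: a trigonometric identity — \sin{\left(σ \right)} \cos{\left(4 σ \right)} mixes two frequencies; the product-to-sum identity splits it into single-frequency sinusoids.


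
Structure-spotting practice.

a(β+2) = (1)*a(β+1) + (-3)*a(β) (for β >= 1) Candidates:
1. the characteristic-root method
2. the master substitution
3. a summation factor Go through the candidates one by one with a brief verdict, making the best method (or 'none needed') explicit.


Method: the characteristic-root method — the recurrence treats every index alike (constant coefficients, no forcing) — precisely the regime where r^β trials close it.
- the characteristic-root method — applies; the problem has the shape this method handles.
- the master substitution — no fixed divisor shrinks the index between calls.
- a summation factor — the recurrence reaches back more than one step, outside the first-order family a summation factor normalizes.


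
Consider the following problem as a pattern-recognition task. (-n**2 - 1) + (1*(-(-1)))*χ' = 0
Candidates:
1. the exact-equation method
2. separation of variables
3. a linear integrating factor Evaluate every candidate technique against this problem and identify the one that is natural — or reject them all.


Diagnosis: no special technique — the slope is a function of n alone, so integrate both sides directly.
- the exact-equation method: no dependence on the unknown anywhere: exactness is a label without content here.
- separation of variables — any separation here is vacuous (nothing depends on the unknown); direct integration is the honest label.
- a linear integrating factor — with the unknown absent the integrating factor is a formality; direct integration is the working structure.


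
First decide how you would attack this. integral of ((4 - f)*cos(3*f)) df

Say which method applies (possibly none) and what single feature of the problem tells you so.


Diagnosis: integration by parts — a polynomial 4 - f against the kernel cos(3*f) is the signature bounded-ladder case for integration by parts.


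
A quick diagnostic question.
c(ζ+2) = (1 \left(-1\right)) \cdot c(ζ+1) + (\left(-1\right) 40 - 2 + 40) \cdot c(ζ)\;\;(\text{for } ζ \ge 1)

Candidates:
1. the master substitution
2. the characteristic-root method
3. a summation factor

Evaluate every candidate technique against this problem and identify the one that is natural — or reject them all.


Best approach: the characteristic-root method — no index-dependence in the weights and nothing inhomogeneous: classic characteristic-equation setup.
- the master substitution — this is shift-type recursion, outside the divide-and-conquer template.
- the characteristic-root method: yes, a natural case for it.
- a summation factor — a summation factor telescopes one-step recursions; this one carries higher-order memory.


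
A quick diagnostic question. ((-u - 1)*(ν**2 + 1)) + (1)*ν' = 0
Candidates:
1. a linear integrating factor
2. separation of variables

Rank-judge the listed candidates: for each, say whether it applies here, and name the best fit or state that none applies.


Best approach: separation of variables — separating collects all ν-dependence with the derivative and leaves all u-dependence opposite: variables separate.
- a linear integrating factor — a nonlinear term in the unknown puts this outside the integrating-factor template.
- separation of variables — yes — fits the structure here.


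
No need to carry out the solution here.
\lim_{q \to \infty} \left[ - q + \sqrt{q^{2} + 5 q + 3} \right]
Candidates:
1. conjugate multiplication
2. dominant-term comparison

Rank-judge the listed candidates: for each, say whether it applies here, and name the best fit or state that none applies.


Best approach: conjugate multiplication — two divergent pieces with a minus sign between them and a radical in the mix: rationalize \sqrt{q^{2} + 5 q + 3} - q before any limit law applies.
- conjugate multiplication — a fit — the right tool for this form.
- dominant-term comparison — this limit is not decided by comparing polynomial growth at infinity.


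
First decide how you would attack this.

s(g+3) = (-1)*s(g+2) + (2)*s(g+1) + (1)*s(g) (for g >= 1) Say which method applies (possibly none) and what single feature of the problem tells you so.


Best approach: the characteristic-root method — this is the constant-coefficient homogeneous case — the whole solution in g reduces to a polynomial's roots.


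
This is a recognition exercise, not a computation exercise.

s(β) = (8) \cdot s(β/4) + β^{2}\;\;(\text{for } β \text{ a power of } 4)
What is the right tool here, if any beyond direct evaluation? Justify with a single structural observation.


Diagnosis: the master substitution — the argument shrinks by the factor 4, so measure the index on a logarithmic scale and the recursion becomes a shift.


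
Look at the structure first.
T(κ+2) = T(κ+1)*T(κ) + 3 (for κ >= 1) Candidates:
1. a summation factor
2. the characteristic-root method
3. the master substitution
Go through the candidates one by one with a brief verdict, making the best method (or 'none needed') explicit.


Verdict: no special technique — nonlinear feedback in the recursion rules out every root- or factor-based technique.
- a summation factor — the recursion is nonlinear — outside the first-order linear family a summation factor addresses.
- the characteristic-root method: nonlinearity rules out exponential-mode superposition from the start.
- the master substitution — no fixed divisor shrinks the index between calls.


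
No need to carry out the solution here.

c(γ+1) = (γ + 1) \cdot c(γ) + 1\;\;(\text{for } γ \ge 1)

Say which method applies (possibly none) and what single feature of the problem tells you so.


Diagnosis: a summation factor — first-order, linear, moving coefficient γ + 1: the discrete analogue of an integrating factor handles it.


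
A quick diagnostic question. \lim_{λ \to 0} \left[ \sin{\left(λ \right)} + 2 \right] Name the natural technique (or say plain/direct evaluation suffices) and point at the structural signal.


Technique: no special technique — no denominator vanishes and nothing blows up at 0: direct substitution is the whole computation.


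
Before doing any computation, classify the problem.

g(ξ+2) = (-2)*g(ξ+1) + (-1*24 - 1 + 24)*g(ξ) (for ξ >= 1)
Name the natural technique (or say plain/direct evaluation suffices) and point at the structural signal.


Method: the characteristic-root method — linear, homogeneous, constant coefficients: solutions of the form r^ξ exist — find the roots of the characteristic polynomial.


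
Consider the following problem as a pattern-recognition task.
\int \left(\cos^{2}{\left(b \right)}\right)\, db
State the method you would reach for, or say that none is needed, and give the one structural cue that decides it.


Diagnosis: a trigonometric identity — an even power like \cos^{2}{\left(b \right)} flattens under the half-angle identity into first-degree cosines you can integrate directly.


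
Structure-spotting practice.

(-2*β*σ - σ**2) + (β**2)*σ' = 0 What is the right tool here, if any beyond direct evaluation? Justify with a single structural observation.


Best approach: the homogeneous substitution — the slope's numerator and denominator share total degree; set v = σ/β and the equation drops to separable form. Rearranged, this also fits the Bernoulli template directly; the homogeneous substitution reads the structure without the rearrangement.


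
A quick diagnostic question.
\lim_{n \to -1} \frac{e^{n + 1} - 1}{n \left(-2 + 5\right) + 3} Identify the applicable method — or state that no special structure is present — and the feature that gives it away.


Best approach: l'Hôpital's rule (0/0) — the 0/0 form at -1 is the signature situation for l'Hôpital's rule. A first-order expansion at the point is an equally standard path; the rule packages it.


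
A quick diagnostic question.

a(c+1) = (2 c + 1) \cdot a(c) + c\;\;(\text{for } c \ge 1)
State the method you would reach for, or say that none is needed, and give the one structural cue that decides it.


Best approach: a summation factor — rescale the sequence by the product of the weights 2 c + 1 so far — the recurrence collapses to a plain running sum.


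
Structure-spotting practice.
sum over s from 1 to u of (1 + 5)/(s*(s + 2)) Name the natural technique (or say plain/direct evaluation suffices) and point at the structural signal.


Verdict: telescoping — (1 + 5)/(s*(s + 2)) decomposes into shift-paired simple fractions; the series telescopes to finitely many boundary pieces.


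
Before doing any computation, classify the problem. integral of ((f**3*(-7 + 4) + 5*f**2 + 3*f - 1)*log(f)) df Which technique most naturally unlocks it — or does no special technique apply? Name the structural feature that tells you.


Best approach: integration by parts — the presence of log(f) against a polynomial factor is the standard differentiate-the-log setup.


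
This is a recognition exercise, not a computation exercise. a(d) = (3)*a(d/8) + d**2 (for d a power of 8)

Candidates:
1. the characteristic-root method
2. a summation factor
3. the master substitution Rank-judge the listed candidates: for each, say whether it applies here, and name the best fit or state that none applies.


Technique: the master substitution — a divide-and-conquer shape: argument d/8, so change variables with d = 8^m and solve the linear version.
- the characteristic-root method: the recursion divides its index rather than shifting it — outside the constant-shift family the root method covers.
- a summation factor: the recursion divides its index rather than shifting it — there is no previous-term chain for a summation factor to telescope.
- the master substitution: applies; the problem has the shape this method handles.


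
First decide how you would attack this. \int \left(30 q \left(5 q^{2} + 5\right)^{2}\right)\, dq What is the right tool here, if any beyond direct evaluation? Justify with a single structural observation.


Method: u-substitution — read it as f(5 q^{2} + 5) times a constant multiple of d(5 q^{2} + 5): one substitution, u = 5 q^{2} + 5, finishes it. Nothing stops a full expansion here — the substitution simply spares the algebra.


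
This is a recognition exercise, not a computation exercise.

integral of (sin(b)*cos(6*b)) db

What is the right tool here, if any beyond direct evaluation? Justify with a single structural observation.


Verdict: a trigonometric identity — the product sin(b)*cos(6*b) converts to a sum of single-frequency sinusoids via the product-to-sum identity.
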